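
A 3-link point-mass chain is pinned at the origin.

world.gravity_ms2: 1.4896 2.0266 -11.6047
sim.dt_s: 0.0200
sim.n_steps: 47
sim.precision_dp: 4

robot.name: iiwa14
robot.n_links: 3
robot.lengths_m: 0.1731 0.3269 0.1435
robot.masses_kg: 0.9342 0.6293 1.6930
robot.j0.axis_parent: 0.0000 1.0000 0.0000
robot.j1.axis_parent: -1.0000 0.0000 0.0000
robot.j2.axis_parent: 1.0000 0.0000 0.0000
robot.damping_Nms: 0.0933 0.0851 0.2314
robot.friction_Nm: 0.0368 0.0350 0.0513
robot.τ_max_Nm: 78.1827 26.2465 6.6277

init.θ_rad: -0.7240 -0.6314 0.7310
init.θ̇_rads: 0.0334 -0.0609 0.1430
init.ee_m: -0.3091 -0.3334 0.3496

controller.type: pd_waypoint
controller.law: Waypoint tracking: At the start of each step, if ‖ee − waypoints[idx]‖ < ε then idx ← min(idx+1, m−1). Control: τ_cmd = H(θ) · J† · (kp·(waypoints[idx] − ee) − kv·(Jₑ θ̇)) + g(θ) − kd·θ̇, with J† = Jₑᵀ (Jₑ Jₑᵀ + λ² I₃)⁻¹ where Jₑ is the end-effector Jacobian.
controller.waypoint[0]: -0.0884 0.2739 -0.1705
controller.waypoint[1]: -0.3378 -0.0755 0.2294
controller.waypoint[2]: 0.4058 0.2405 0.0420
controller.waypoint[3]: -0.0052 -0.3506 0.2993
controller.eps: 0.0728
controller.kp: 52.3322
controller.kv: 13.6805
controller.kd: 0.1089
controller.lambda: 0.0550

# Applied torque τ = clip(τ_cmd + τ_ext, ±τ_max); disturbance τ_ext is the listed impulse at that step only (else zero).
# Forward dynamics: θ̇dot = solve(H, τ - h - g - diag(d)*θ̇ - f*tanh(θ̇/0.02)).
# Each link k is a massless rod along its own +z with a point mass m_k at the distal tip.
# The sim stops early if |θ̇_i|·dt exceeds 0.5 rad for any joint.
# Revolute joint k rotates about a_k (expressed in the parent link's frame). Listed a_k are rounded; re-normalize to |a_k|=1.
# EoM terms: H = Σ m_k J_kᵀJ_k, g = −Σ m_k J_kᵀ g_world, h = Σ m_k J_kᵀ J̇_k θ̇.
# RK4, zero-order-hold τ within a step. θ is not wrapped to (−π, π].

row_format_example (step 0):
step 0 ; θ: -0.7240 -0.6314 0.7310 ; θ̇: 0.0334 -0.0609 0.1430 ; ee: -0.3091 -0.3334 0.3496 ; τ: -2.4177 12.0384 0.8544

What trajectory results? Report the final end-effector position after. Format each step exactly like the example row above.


step 1 ; θ: -0.7274 -0.6152 0.7947 ; θ̇: -0.3734 1.5599 5.7382 ; ee: -0.3079 -0.3303 0.3459 ; τ: 0.4442 10.2923 0.2169
step 2 ; θ: -0.7379 -0.5771 0.9309 ; θ̇: -0.6781 2.1891 7.6551 ; ee: -0.3068 -0.3216 0.3374 ; τ: 2.5412 8.1525 0.5173
step 3 ; θ: -0.7538 -0.5306 1.0932 ; θ̇: -0.9131 2.4380 8.4766 ; ee: -0.3062 -0.3087 0.3262 ; τ: 4.1065 6.2346 0.8561
step 4 ; θ: -0.7739 -0.4813 1.2671 ; θ̇: -1.1010 2.4811 8.8831 ; ee: -0.3058 -0.2926 0.3129 ; τ: 5.2926 4.6551 1.0350
step 5 ; θ: -0.7974 -0.4327 1.4468 ; θ̇: -1.2580 2.3784 9.0786 ; ee: -0.3050 -0.2738 0.2978 ; τ: 6.2043 3.3706 1.0428
step 6 ; θ: -0.8239 -0.3873 1.6290 ; θ̇: -1.3952 2.1565 9.1497 ; ee: -0.3038 -0.2530 0.2812 ; τ: 6.9146 2.3025 0.9208
step 7 ; θ: -0.8531 -0.3474 1.8118 ; θ̇: -1.5198 1.8272 9.1476 ; ee: -0.3019 -0.2307 0.2636 ; τ: 7.4754 1.3731 0.7210
step 8 ; θ: -0.8846 -0.3152 1.9942 ; θ̇: -1.6361 1.3917 9.1110 ; ee: -0.2996 -0.2074 0.2454 ; τ: 7.9253 0.5126 0.4905
step 9 ; θ: -0.9184 -0.2928 2.1758 ; θ̇: -1.7459 0.8417 9.0731 ; ee: -0.2971 -0.1838 0.2270 ; τ: 8.2952 -0.3491 0.2637
step 10 ; θ: -0.9543 -0.2827 2.3570 ; θ̇: -1.8488 0.1605 9.0632 ; ee: -0.2947 -0.1602 0.2088 ; τ: 8.6129 -1.2985 0.0571
step 11 ; θ: -0.9922 -0.2877 2.5385 ; θ̇: -1.9424 -0.6649 9.0965 ; ee: -0.2932 -0.1373 0.1915 ; τ: 8.9073 -2.4764 -0.1368
step 12 ; θ: -1.0319 -0.3110 2.7213 ; θ̇: -2.0222 -1.6537 9.1720 ; ee: -0.2933 -0.1157 0.1753 ; τ: 9.2117 -4.0023 -0.3537
step 13 ; θ: -1.0729 -0.3556 2.9057 ; θ̇: -2.0821 -2.7700 9.2094 ; ee: -0.2962 -0.0967 0.1610 ; τ: 9.5632 -5.3470 -0.5987
step 14 ; θ: -1.1149 -0.4216 3.0876 ; θ̇: -2.1150 -3.7325 8.8652 ; ee: -0.3030 -0.0822 0.1486 ; τ: 9.9884 -1.3952 -0.4506
step 15 ; θ: -1.1572 -0.4904 3.2435 ; θ̇: -2.1143 -3.1104 6.7071 ; ee: -0.3135 -0.0739 0.1376 ; τ: 10.4482 8.5964 0.2664
step 16 ; θ: -1.1992 -0.5220 3.3324 ; θ̇: -2.0842 -0.1685 2.4326 ; ee: -0.3242 -0.0692 0.1263 ; τ: 10.8134 10.8177 0.5882
step 17 ; θ: -1.2404 -0.4961 3.3450 ; θ̇: -2.0393 2.6867 -0.9713 ; ee: -0.3318 -0.0632 0.1138 ; τ: 11.0346 9.2813 0.7998
step 18 ; θ: -1.2807 -0.4209 3.3062 ; θ̇: -1.9907 4.8190 -2.8177 ; ee: -0.3372 -0.0543 0.1006 ; τ: 11.1854 7.1910 0.8776
step 19 ; θ: -1.3201 -0.3098 3.2429 ; θ̇: -1.9451 6.2733 -3.4735 ; ee: -0.3419 -0.0423 0.0876 ; τ: 11.3509 4.4695 0.7452
step 20 ; θ: -1.3586 -0.1776 3.1766 ; θ̇: -1.9105 6.9477 -3.1548 ; ee: -0.3466 -0.0275 0.0747 ; τ: 11.5821 1.0016 0.4108
step 21 ; θ: -1.3966 -0.0406 3.1250 ; θ̇: -1.8942 6.7721 -2.0659 ; ee: -0.3509 -0.0098 0.0618 ; τ: 11.8720 -1.8205 0.0373
step 22 ; θ: -1.4344 0.0873 3.0982 ; θ̇: -1.8982 6.0514 -0.6799 ; ee: -0.3532 0.0098 0.0485 ; τ: 12.1629 -2.9153 -0.2370
step 23 ; θ: -1.4725 0.2003 3.0967 ; θ̇: -1.9187 5.2730 0.4554 ; ee: -0.3525 0.0302 0.0347 ; τ: 12.3951 -2.7050 -0.3901
step 24 ; θ: -1.5112 0.3002 3.1121 ; θ̇: -1.9502 4.7297 1.0629 ; ee: -0.3490 0.0502 0.0208 ; τ: 12.5415 -1.9568 -0.4310
step 25 ; θ: -1.5506 0.3920 3.1355 ; θ̇: -1.9891 4.4419 1.2747 ; ee: -0.3429 0.0693 0.0069 ; τ: 12.6004 -1.2167 -0.4323
step 26 ; θ: -1.5908 0.4799 3.1604 ; θ̇: -2.0347 4.3471 1.2222 ; ee: -0.3345 0.0871 -0.0067 ; τ: 12.5777 -0.7258 -0.4239
step 27 ; θ: -1.6320 0.5669 3.1830 ; θ̇: -2.0873 4.3399 1.0577 ; ee: -0.3241 0.1036 -0.0199 ; τ: 12.4787 -0.5456 -0.4248
step 28 ; θ: -1.6744 0.6536 3.2025 ; θ̇: -2.1469 4.3204 0.8971 ; ee: -0.3119 0.1186 -0.0324 ; τ: 12.3060 -0.6036 -0.4367
step 29 ; θ: -1.7180 0.7392 3.2194 ; θ̇: -2.2119 4.2233 0.7975 ; ee: -0.2982 0.1321 -0.0442 ; τ: 12.0621 -0.7804 -0.4485
step 30 ; θ: -1.7629 0.8217 3.2350 ; θ̇: -2.2784 4.0212 0.7696 ; ee: -0.2833 0.1439 -0.0551 ; τ: 11.7513 -0.9716 -0.4455
step 31 ; θ: -1.8092 0.8991 3.2508 ; θ̇: -2.3406 3.7135 0.8002 ; ee: -0.2677 0.1540 -0.0651 ; τ: 11.3821 -1.1061 -0.4149
step 32 ; θ: -1.8566 0.9695 3.2676 ; θ̇: -2.3911 3.3160 0.8692 ; ee: -0.2520 0.1624 -0.0740 ; τ: 10.9668 -1.1411 -0.3486
step 33 ; θ: -1.9048 1.0312 3.2859 ; θ̇: -2.4222 2.8532 0.9574 ; ee: -0.2365 0.1692 -0.0821 ; τ: 10.5211 -1.0542 -0.2444
step 34 ; θ: -1.9534 1.0833 3.3061 ; θ̇: -2.4271 2.3543 1.0488 ; ee: -0.2219 0.1748 -0.0893 ; τ: 10.0623 -0.8392 -0.1059
step 35 ; θ: -2.0018 1.1254 3.3280 ; θ̇: -2.4017 1.8491 1.1317 ; ee: -0.2082 0.1792 -0.0958 ; τ: 9.6068 -0.5047 0.0588
step 36 ; θ: -2.0494 1.1575 3.3515 ; θ̇: -2.3452 1.3650 1.1982 ; ee: -0.1958 0.1828 -0.1016 ; τ: 9.1690 -0.0729 0.2381
step 37 ; θ: -2.0956 1.1805 3.3760 ; θ̇: -2.2604 0.9240 1.2446 ; ee: -0.1848 0.1859 -0.1070 ; τ: 8.7595 0.4245 0.4193
step 38 ; θ: -2.1399 1.1951 3.4012 ; θ̇: -2.1525 0.5408 1.2710 ; ee: -0.1751 0.1886 -0.1120 ; τ: 8.3852 0.9527 0.5904
step 39 ; θ: -2.1818 1.2028 3.4267 ; θ̇: -2.0286 0.2223 1.2798 ; ee: -0.1667 0.1910 -0.1167 ; τ: 8.0489 1.4796 0.7419
step 40 ; θ: -2.2211 1.2047 3.4522 ; θ̇: -1.8956 -0.0284 1.2716 ; ee: -0.1594 0.1934 -0.1212 ; τ: 7.7503 1.9783 0.8682
step 41 ; θ: -2.2577 1.2024 3.4773 ; θ̇: -1.7598 -0.2063 1.2407 ; ee: -0.1530 0.1956 -0.1255 ; τ: 7.4869 2.4211 0.9668
step 42 ; θ: -2.2916 1.1971 3.5017 ; θ̇: -1.6262 -0.3354 1.2100 ; ee: -0.1475 0.1978 -0.1296 ; τ: 7.2547 2.8140 1.0368
step 43 ; θ: -2.3229 1.1895 3.5256 ; θ̇: -1.4976 -0.4229 1.1784 ; ee: -0.1426 0.1999 -0.1334 ; τ: 7.0493 3.1562 1.0810
step 44 ; θ: -2.3517 1.1806 3.5487 ; θ̇: -1.3760 -0.4759 1.1458 ; ee: -0.1383 0.2021 -0.1371 ; τ: 6.8667 3.4499 1.1031
step 45 ; θ: -2.3781 1.1709 3.5712 ; θ̇: -1.2624 -0.5016 1.1121 ; ee: -0.1345 0.2042 -0.1405 ; τ: 6.7032 3.6994 1.1066
step 46 ; θ: -2.4023 1.1608 3.5930 ; θ̇: -1.1571 -0.5061 1.0774 ; ee: -0.1311 0.2063 -0.1437 ; τ: 6.5555 3.9097 1.0953
step 47 ; θ: -2.4245 1.1509 3.6141 ; θ̇: -1.0600 -0.4952 1.0420 ; ee: -0.1279 0.2085 -0.1467
final ee position (m): -0.1279 0.2085 -0.1467


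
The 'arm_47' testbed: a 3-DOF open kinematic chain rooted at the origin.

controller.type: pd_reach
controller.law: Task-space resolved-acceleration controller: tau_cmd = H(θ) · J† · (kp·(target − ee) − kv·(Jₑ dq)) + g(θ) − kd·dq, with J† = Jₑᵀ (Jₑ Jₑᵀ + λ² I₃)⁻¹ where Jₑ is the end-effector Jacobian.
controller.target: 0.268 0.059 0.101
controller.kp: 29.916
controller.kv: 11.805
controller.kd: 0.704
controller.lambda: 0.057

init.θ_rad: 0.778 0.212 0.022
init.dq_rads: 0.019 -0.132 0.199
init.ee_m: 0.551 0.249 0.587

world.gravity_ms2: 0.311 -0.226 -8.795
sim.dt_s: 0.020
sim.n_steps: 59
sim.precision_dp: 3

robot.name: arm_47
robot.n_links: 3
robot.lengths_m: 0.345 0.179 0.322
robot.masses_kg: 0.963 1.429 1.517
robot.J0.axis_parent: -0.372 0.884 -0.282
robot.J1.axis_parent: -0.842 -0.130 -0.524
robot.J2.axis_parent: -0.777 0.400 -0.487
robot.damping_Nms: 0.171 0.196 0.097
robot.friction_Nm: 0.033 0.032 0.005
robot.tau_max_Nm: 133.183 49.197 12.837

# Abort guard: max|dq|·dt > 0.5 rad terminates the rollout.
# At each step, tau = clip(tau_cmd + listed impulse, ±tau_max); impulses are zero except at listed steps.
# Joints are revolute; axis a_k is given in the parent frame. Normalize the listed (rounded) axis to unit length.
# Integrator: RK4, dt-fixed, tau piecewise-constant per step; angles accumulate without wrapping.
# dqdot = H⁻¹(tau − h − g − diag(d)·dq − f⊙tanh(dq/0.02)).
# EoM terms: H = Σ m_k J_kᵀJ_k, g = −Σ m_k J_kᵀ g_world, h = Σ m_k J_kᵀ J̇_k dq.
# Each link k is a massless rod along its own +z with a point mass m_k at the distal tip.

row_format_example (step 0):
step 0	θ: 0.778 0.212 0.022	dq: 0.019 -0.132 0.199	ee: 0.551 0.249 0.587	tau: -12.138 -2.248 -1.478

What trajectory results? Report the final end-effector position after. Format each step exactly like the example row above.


step 1	θ: 0.778 0.208 0.030	dq: -0.013 -0.233 0.596	ee: 0.552 0.249 0.586	tau: -13.650 -2.564 -2.045
step 2	θ: 0.778 0.203 0.044	dq: -0.033 -0.261 0.781	ee: 0.553 0.249 0.584	tau: -14.896 -2.860 -2.333
step 3	θ: 0.777 0.198 0.061	dq: -0.069 -0.297 0.965	ee: 0.554 0.249 0.582	tau: -16.047 -3.111 -2.558
step 4	θ: 0.775 0.191 0.083	dq: -0.124 -0.348 1.180	ee: 0.556 0.250 0.580	tau: -17.142 -3.323 -2.754
step 5	θ: 0.771 0.184 0.109	dq: -0.199 -0.414 1.431	ee: 0.557 0.251 0.578	tau: -18.181 -3.502 -2.930
step 6	θ: 0.766 0.175 0.140	dq: -0.294 -0.495 1.722	ee: 0.558 0.252 0.576	tau: -19.126 -3.645 -3.088
step 7	θ: 0.759 0.164 0.178	dq: -0.408 -0.584 2.046	ee: 0.558 0.253 0.574	tau: -19.897 -3.745 -3.222
step 8	θ: 0.750 0.151 0.222	dq: -0.538 -0.676 2.391	ee: 0.557 0.254 0.572	tau: -20.375 -3.788 -3.323
step 9	θ: 0.738 0.137 0.274	dq: -0.678 -0.762 2.738	ee: 0.556 0.255 0.570	tau: -20.428 -3.761 -3.378
step 10	θ: 0.723 0.121 0.331	dq: -0.818 -0.829 3.057	ee: 0.553 0.256 0.569	tau: -19.965 -3.659 -3.376
step 11	θ: 0.705 0.104 0.395	dq: -0.949 -0.869 3.324	ee: 0.550 0.257 0.567	tau: -19.000 -3.492 -3.313
step 12	θ: 0.685 0.087 0.464	dq: -1.061 -0.875 3.519	ee: 0.545 0.257 0.566	tau: -17.653 -3.284 -3.201
step 13	θ: 0.663 0.069 0.535	dq: -1.149 -0.847 3.641	ee: 0.539 0.258 0.564	tau: -16.115 -3.062 -3.059
step 14	θ: 0.639 0.053 0.608	dq: -1.210 -0.791 3.699	ee: 0.532 0.258 0.562	tau: -14.571 -2.851 -2.914
step 15	θ: 0.615 0.038 0.682	dq: -1.247 -0.712 3.709	ee: 0.524 0.258 0.560	tau: -13.154 -2.665 -2.785
step 16	θ: 0.590 0.025 0.756	dq: -1.263 -0.617 3.685	ee: 0.516 0.258 0.557	tau: -11.935 -2.509 -2.685
step 17	θ: 0.565 0.013 0.829	dq: -1.263 -0.509 3.639	ee: 0.508 0.258 0.554	tau: -10.933 -2.383 -2.619
step 18	θ: 0.539 0.004 0.902	dq: -1.251 -0.390 3.579	ee: 0.499 0.257 0.550	tau: -10.137 -2.283 -2.585
step 19	θ: 0.515 -0.002 0.972	dq: -1.230 -0.261 3.511	ee: 0.491 0.256 0.545	tau: -9.520 -2.206 -2.580
step 20	θ: 0.490 -0.006 1.042	dq: -1.203 -0.123 3.436	ee: 0.482 0.255 0.540	tau: -9.052 -2.147 -2.596
step 21	θ: 0.467 -0.007 1.110	dq: -1.173 0.022 3.358	ee: 0.474 0.254 0.534	tau: -8.701 -2.097 -2.628
step 22	θ: 0.444 -0.005 1.176	dq: -1.140 0.166 3.280	ee: 0.465 0.252 0.527	tau: -8.442 -2.037 -2.674
step 23	θ: 0.421 -0.000 1.241	dq: -1.105 0.324 3.193	ee: 0.458 0.250 0.520	tau: -8.247 -1.992 -2.721
step 24	θ: 0.399 0.008 1.304	dq: -1.070 0.496 3.099	ee: 0.450 0.247 0.512	tau: -8.098 -1.953 -2.765
step 25	θ: 0.378 0.020 1.365	dq: -1.035 0.678 2.997	ee: 0.443 0.244 0.504	tau: -7.979 -1.915 -2.804
step 26	θ: 0.358 0.035 1.423	dq: -1.000 0.869 2.887	ee: 0.436 0.240 0.495	tau: -7.871 -1.875 -2.835
step 27	θ: 0.338 0.055 1.480	dq: -0.964 1.067 2.770	ee: 0.430 0.235 0.486	tau: -7.758 -1.830 -2.855
step 28	θ: 0.319 0.078 1.534	dq: -0.927 1.268 2.643	ee: 0.424 0.230 0.477	tau: -7.617 -1.780 -2.863
step 29	θ: 0.301 0.106 1.586	dq: -0.887 1.469 2.506	ee: 0.419 0.224 0.469	tau: -7.425 -1.727 -2.856
step 30	θ: 0.284 0.137 1.634	dq: -0.843 1.661 2.361	ee: 0.414 0.218 0.460	tau: -7.157 -1.678 -2.834
step 31	θ: 0.268 0.172 1.680	dq: -0.792 1.832 2.207	ee: 0.409 0.211 0.452	tau: -6.796 -1.644 -2.797
step 32	θ: 0.252 0.210 1.722	dq: -0.730 1.964 2.050	ee: 0.405 0.203 0.444	tau: -6.346 -1.636 -2.749
step 33	θ: 0.239 0.250 1.762	dq: -0.653 2.033 1.896	ee: 0.402 0.195 0.437	tau: -5.848 -1.664 -2.692
step 34	θ: 0.226 0.290 1.798	dq: -0.559 2.015 1.752	ee: 0.400 0.186 0.430	tau: -5.383 -1.726 -2.631
step 35	θ: 0.216 0.330 1.832	dq: -0.448 1.897 1.627	ee: 0.398 0.178 0.423	tau: -5.050 -1.808 -2.568
step 36	θ: 0.209 0.365 1.864	dq: -0.325 1.684 1.524	ee: 0.396 0.169 0.417	tau: -4.922 -1.890 -2.501
step 37	θ: 0.203 0.396 1.893	dq: -0.196 1.402 1.444	ee: 0.396 0.161 0.412	tau: -5.019 -1.956 -2.429
step 38	θ: 0.201 0.421 1.922	dq: -0.071 1.083 1.381	ee: 0.396 0.153 0.407	tau: -5.306 -1.999 -2.347
step 39	θ: 0.200 0.439 1.949	dq: 0.042 0.760 1.331	ee: 0.396 0.145 0.401	tau: -5.717 -2.019 -2.255
step 40	θ: 0.202 0.452 1.975	dq: 0.138 0.456 1.287	ee: 0.397 0.138 0.396	tau: -6.178 -2.018 -2.156
step 41	θ: 0.206 0.458 2.000	dq: 0.217 0.179 1.249	ee: 0.398 0.131 0.391	tau: -6.653 -1.998 -2.055
step 42	θ: 0.211 0.459 2.025	dq: 0.278 -0.061 1.213	ee: 0.400 0.125 0.386	tau: -7.102 -1.970 -1.953
step 43	θ: 0.217 0.456 2.049	dq: 0.321 -0.240 1.171	ee: 0.401 0.119 0.381	tau: -7.498 -1.952 -1.851
step 44	θ: 0.224 0.449 2.072	dq: 0.353 -0.415 1.140	ee: 0.403 0.114 0.376	tau: -7.848 -1.911 -1.763
step 45	θ: 0.231 0.440 2.095	dq: 0.373 -0.575 1.115	ee: 0.404 0.109 0.371	tau: -8.144 -1.856 -1.686
step 46	θ: 0.238 0.427 2.117	dq: 0.385 -0.716 1.092	ee: 0.406 0.105 0.367	tau: -8.389 -1.793 -1.619
step 47	θ: 0.246 0.411 2.138	dq: 0.388 -0.841 1.073	ee: 0.407 0.100 0.362	tau: -8.585 -1.725 -1.562
step 48	θ: 0.254 0.393 2.160	dq: 0.385 -0.950 1.056	ee: 0.408 0.096 0.357	tau: -8.737 -1.651 -1.515
step 49	θ: 0.261 0.373 2.181	dq: 0.377 -1.046 1.041	ee: 0.409 0.093 0.353	tau: -8.852 -1.575 -1.478
step 50	θ: 0.269 0.352 2.201	dq: 0.366 -1.130 1.029	ee: 0.410 0.089 0.348	tau: -8.933 -1.495 -1.449
step 51	θ: 0.276 0.328 2.222	dq: 0.351 -1.204 1.018	ee: 0.411 0.086 0.344	tau: -8.987 -1.413 -1.428
step 52	θ: 0.283 0.304 2.242	dq: 0.335 -1.268 1.009	ee: 0.412 0.083 0.340	tau: -9.016 -1.328 -1.414
step 53	θ: 0.289 0.278 2.262	dq: 0.317 -1.323 1.002	ee: 0.412 0.080 0.335	tau: -9.026 -1.242 -1.407
step 54	θ: 0.296 0.251 2.282	dq: 0.298 -1.369 0.995	ee: 0.412 0.078 0.331	tau: -9.018 -1.155 -1.405
step 55	θ: 0.301 0.223 2.302	dq: 0.279 -1.408 0.989	ee: 0.413 0.075 0.327	tau: -8.997 -1.067 -1.408
step 56	θ: 0.307 0.195 2.321	dq: 0.260 -1.440 0.984	ee: 0.412 0.073 0.323	tau: -8.964 -0.978 -1.414
step 57	θ: 0.312 0.166 2.341	dq: 0.242 -1.465 0.979	ee: 0.412 0.070 0.320	tau: -8.923 -0.888 -1.424
step 58	θ: 0.316 0.137 2.361	dq: 0.224 -1.484 0.974	ee: 0.412 0.068 0.316	tau: -8.875 -0.799 -1.437
step 59	θ: 0.321 0.107 2.380	dq: 0.206 -1.497 0.970	ee: 0.411 0.066 0.312
final ee position (m): 0.411 0.066 0.312


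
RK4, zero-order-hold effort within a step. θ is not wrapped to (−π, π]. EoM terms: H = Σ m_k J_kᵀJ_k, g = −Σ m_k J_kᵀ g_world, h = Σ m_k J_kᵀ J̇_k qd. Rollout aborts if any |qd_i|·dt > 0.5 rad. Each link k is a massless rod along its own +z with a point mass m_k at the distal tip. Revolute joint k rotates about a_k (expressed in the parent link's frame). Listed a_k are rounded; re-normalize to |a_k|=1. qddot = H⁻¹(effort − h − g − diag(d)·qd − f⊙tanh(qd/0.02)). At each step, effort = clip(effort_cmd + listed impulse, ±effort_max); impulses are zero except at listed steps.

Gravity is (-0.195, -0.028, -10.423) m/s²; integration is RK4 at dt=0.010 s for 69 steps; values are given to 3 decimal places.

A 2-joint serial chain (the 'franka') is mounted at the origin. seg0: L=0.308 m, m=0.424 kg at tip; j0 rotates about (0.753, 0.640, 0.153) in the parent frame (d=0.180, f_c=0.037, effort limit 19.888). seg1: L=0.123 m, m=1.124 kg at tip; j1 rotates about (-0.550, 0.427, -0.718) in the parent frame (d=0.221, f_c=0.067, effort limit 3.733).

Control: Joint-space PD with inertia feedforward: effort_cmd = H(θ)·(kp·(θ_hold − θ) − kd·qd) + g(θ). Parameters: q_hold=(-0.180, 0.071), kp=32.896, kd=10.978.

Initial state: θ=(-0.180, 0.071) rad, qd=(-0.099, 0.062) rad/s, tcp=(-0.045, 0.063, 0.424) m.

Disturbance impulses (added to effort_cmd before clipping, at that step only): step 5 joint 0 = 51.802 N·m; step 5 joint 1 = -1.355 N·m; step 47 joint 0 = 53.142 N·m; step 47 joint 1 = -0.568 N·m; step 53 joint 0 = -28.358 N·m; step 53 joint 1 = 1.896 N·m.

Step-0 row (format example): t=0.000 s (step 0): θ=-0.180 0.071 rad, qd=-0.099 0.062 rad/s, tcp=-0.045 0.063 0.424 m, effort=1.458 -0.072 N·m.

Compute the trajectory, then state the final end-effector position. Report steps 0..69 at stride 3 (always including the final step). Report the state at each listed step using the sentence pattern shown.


t=0.030 s (step 3): θ=-0.182 0.071 rad, qd=-0.065 0.005 rad/s, tcp=-0.045 0.064 0.424 m, effort=1.397 -0.065 N·m.
t=0.060 s (step 6): θ=-0.180 0.066 rad, qd=0.698 -0.882 rad/s, tcp=-0.045 0.063 0.424 m, effort=-0.726 0.074 N·m.
t=0.090 s (step 9): θ=-0.163 0.054 rad, qd=0.486 -0.116 rad/s, tcp=-0.041 0.057 0.425 m, effort=-0.362 0.008 N·m.
t=0.120 s (step 12): θ=-0.151 0.053 rad, qd=0.314 -0.005 rad/s, tcp=-0.038 0.053 0.426 m, effort=-0.066 -0.010 N·m.
t=0.150 s (step 15): θ=-0.143 0.053 rad, qd=0.185 -0.003 rad/s, tcp=-0.036 0.050 0.426 m, effort=0.175 -0.017 N·m.
t=0.180 s (step 18): θ=-0.139 0.053 rad, qd=0.090 -0.004 rad/s, tcp=-0.035 0.049 0.427 m, effort=0.370 -0.023 N·m.
t=0.210 s (step 21): θ=-0.138 0.054 rad, qd=0.021 -0.003 rad/s, tcp=-0.034 0.048 0.427 m, effort=0.529 -0.028 N·m.
t=0.240 s (step 24): θ=-0.138 0.054 rad, qd=-0.022 -0.003 rad/s, tcp=-0.034 0.048 0.427 m, effort=0.646 -0.031 N·m.
t=0.270 s (step 27): θ=-0.139 0.054 rad, qd=-0.049 -0.002 rad/s, tcp=-0.035 0.049 0.427 m, effort=0.732 -0.034 N·m.
t=0.300 s (step 30): θ=-0.140 0.054 rad, qd=-0.066 -0.003 rad/s, tcp=-0.035 0.049 0.427 m, effort=0.802 -0.036 N·m.
t=0.330 s (step 33): θ=-0.143 0.054 rad, qd=-0.076 -0.001 rad/s, tcp=-0.036 0.050 0.427 m, effort=0.859 -0.038 N·m.
t=0.360 s (step 36): θ=-0.145 0.055 rad, qd=-0.081 -0.004 rad/s, tcp=-0.036 0.051 0.426 m, effort=0.905 -0.039 N·m.
t=0.390 s (step 39): θ=-0.147 0.055 rad, qd=-0.082 -0.001 rad/s, tcp=-0.037 0.052 0.426 m, effort=0.944 -0.040 N·m.
t=0.420 s (step 42): θ=-0.150 0.055 rad, qd=-0.081 -0.005 rad/s, tcp=-0.038 0.052 0.426 m, effort=0.975 -0.041 N·m.
t=0.450 s (step 45): θ=-0.152 0.055 rad, qd=-0.078 -0.001 rad/s, tcp=-0.038 0.053 0.426 m, effort=1.001 -0.042 N·m.
t=0.480 s (step 48): θ=-0.151 0.055 rad, qd=0.699 -0.020 rad/s, tcp=-0.038 0.053 0.426 m, effort=-1.091 0.018 N·m.
t=0.510 s (step 51): θ=-0.134 0.055 rad, qd=0.448 -0.006 rad/s, tcp=-0.033 0.047 0.427 m, effort=-0.662 0.004 N·m.
t=0.540 s (step 54): θ=-0.127 0.063 rad, qd=-0.499 1.417 rad/s, tcp=-0.031 0.045 0.427 m, effort=1.866 -0.198 N·m.
t=0.570 s (step 57): θ=-0.140 0.085 rad, qd=-0.404 0.267 rad/s, tcp=-0.033 0.051 0.426 m, effort=1.727 -0.109 N·m.
t=0.600 s (step 60): θ=-0.151 0.087 rad, qd=-0.310 0.006 rad/s, tcp=-0.036 0.055 0.426 m, effort=1.614 -0.084 N·m.
t=0.630 s (step 63): θ=-0.159 0.087 rad, qd=-0.233 0.003 rad/s, tcp=-0.038 0.058 0.425 m, effort=1.522 -0.081 N·m.
t=0.660 s (step 66): θ=-0.165 0.087 rad, qd=-0.173 0.004 rad/s, tcp=-0.040 0.060 0.425 m, effort=1.448 -0.079 N·m.
t=0.690 s (step 69): θ=-0.170 0.086 rad, qd=-0.126 0.003 rad/s, tcp=-0.041 0.061 0.425 m.
final tcp position (m): -0.041 0.061 0.425


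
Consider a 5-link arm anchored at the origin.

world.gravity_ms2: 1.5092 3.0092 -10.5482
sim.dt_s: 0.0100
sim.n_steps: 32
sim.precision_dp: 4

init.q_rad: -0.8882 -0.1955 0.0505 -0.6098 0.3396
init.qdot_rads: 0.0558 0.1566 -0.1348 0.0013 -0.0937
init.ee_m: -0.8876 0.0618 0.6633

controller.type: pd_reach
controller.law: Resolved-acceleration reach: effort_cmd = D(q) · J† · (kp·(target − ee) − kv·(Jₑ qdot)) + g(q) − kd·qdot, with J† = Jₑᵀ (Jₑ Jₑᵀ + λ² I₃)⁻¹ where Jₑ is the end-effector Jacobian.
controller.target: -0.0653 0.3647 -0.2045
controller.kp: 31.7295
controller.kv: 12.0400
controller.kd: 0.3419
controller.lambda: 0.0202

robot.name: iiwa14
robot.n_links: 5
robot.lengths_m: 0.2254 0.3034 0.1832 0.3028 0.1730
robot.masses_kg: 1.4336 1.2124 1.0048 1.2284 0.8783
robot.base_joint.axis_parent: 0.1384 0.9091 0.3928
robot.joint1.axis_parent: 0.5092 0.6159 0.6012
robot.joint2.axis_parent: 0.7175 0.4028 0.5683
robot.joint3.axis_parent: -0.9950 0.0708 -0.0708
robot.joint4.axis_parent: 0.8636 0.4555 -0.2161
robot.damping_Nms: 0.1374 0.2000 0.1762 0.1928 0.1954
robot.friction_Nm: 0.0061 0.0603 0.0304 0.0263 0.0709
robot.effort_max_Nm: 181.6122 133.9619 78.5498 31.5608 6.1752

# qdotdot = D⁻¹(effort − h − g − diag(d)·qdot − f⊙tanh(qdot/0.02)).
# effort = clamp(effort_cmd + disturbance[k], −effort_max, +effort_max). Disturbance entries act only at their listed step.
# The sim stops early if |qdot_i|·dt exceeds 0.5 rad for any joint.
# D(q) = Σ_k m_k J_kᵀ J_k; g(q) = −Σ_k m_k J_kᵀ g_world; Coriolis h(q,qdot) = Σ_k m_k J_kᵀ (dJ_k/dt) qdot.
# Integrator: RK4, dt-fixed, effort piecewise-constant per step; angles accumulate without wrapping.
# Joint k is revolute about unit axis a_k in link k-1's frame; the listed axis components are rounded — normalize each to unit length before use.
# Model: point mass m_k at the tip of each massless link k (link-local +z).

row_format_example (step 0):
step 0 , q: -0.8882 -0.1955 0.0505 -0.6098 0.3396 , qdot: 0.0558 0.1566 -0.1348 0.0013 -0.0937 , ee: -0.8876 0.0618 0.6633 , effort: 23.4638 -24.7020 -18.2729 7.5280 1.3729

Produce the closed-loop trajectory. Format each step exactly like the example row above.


step 1 , q: -0.8822 -0.2037 0.0486 -0.6165 0.3456 , qdot: 1.1459 -1.7781 -0.2530 -1.3316 1.2372 , ee: -0.8859 0.0619 0.6629 , effort: 23.7536 -18.8331 -15.0499 7.0050 0.8041
step 2 , q: -0.8664 -0.2291 0.0454 -0.6353 0.3615 , qdot: 1.9982 -3.2611 -0.3876 -2.4306 1.9351 , ee: -0.8822 0.0632 0.6599 , effort: 23.9997 -13.2133 -11.6048 5.9404 0.5729
step 3 , q: -0.8432 -0.2671 0.0408 -0.6640 0.3826 , qdot: 2.6184 -4.3113 -0.5465 -3.2874 2.2637 , ee: -0.8767 0.0658 0.6550 , effort: 23.9623 -8.1496 -8.2835 4.6677 0.5085
step 4 , q: -0.8148 -0.3138 0.0346 -0.7001 0.4058 , qdot: 3.0403 -5.0042 -0.7132 -3.9241 2.3658 , ee: -0.8697 0.0697 0.6483 , effort: 23.5950 -3.7722 -5.2899 3.4031 0.5225
step 5 , q: -0.7831 -0.3660 0.0267 -0.7417 0.4293 , qdot: 3.3056 -5.4273 -0.8715 -4.3738 2.3371 , ee: -0.8615 0.0747 0.6404 , effort: 22.9452 -0.0870 -2.7100 2.2663 0.5640
step 6 , q: -0.7493 -0.4215 0.0173 -0.7869 0.4522 , qdot: 3.4532 -5.6584 -1.0103 -4.6708 2.2408 , ee: -0.8521 0.0808 0.6313 , effort: 22.1042 2.9728 -0.5500 1.3076 0.6053
step 7 , q: -0.7144 -0.4786 0.0066 -0.8345 0.4740 , qdot: 3.5150 -5.7591 -1.1245 -4.8471 2.1164 , ee: -0.8418 0.0878 0.6214 , effort: 21.1687 5.5033 1.2266 0.5352 0.6340
step 8 , q: -0.6793 -0.5363 -0.0050 -0.8834 0.4945 , qdot: 3.5154 -5.7742 -1.2129 -4.9301 1.9865 , ee: -0.8305 0.0954 0.6109 , effort: 20.2210 7.6025 2.6728 -0.0648 0.6460
step 9 , q: -0.6443 -0.5938 -0.0175 -0.9328 0.5137 , qdot: 3.4725 -5.7354 -1.2765 -4.9424 1.8627 , ee: -0.8185 0.1035 0.5998 , effort: 19.3213 9.3576 3.8440 -0.5159 0.6423
step 10 , q: -0.6100 -0.6508 -0.0305 -0.9820 0.5318 , qdot: 3.3992 -5.6642 -1.3180 -4.9021 1.7502 , ee: -0.8059 0.1120 0.5882 , effort: 18.5088 10.8409 4.7911 -0.8444 0.6258
step 11 , q: -0.5765 -0.7069 -0.0438 -1.0307 0.5488 , qdot: 3.3050 -5.5748 -1.3402 -4.8233 1.6507 , ee: -0.7928 0.1207 0.5763 , effort: 17.8047 12.1099 5.5576 -1.0759 0.6004
step 12 , q: -0.5440 -0.7622 -0.0572 -1.0784 0.5649 , qdot: 3.1964 -5.4766 -1.3461 -4.7168 1.5637 , ee: -0.7794 0.1296 0.5641 , effort: 17.2172 13.2094 6.1795 -1.2335 0.5697
step 13 , q: -0.5126 -0.8164 -0.0706 -1.1249 0.5801 , qdot: 3.0780 -5.3755 -1.3384 -4.5909 1.4881 , ee: -0.7656 0.1385 0.5517 , effort: 16.7451 14.1734 6.6861 -1.3369 0.5367
step 14 , q: -0.4825 -0.8696 -0.0840 -1.1701 0.5947 , qdot: 2.9532 -5.2749 -1.3195 -4.4518 1.4224 , ee: -0.7516 0.1474 0.5391 , effort: 16.3812 15.0280 7.1007 -1.4031 0.5041
step 15 , q: -0.4536 -0.9218 -0.0970 -1.2139 0.6086 , qdot: 2.8241 -5.1770 -1.2915 -4.3039 1.3649 , ee: -0.7375 0.1562 0.5264 , effort: 16.1151 15.7926 7.4418 -1.4457 0.4739
step 16 , q: -0.4260 -0.9731 -0.1098 -1.2562 0.6220 , qdot: 2.6925 -5.0829 -1.2559 -4.1509 1.3145 , ee: -0.7234 0.1649 0.5135 , effort: 15.9342 16.4817 7.7238 -1.4759 0.4475
step 17 , q: -0.3998 -1.0235 -0.1222 -1.2969 0.6349 , qdot: 2.5593 -4.9930 -1.2143 -3.9951 1.2697 , ee: -0.7092 0.1734 0.5004 , effort: 15.8255 17.1062 7.9583 -1.5026 0.4260
step 18 , q: -0.3749 -1.0729 -0.1341 -1.3361 0.6474 , qdot: 2.4254 -4.9073 -1.1677 -3.8383 1.2296 , ee: -0.6952 0.1817 0.4873 , effort: 15.7763 17.6742 8.1540 -1.5325 0.4100
step 19 , q: -0.3513 -1.1216 -0.1456 -1.3737 0.6596 , qdot: 2.2913 -4.8257 -1.1171 -3.6820 1.1933 , ee: -0.6812 0.1899 0.4741 , effort: 15.7745 18.1913 8.3181 -1.5708 0.4000
step 20 , q: -0.3291 -1.1694 -0.1565 -1.4097 0.6713 , qdot: 2.1574 -4.7477 -1.0632 -3.5271 1.1599 , ee: -0.6674 0.1979 0.4609 , effort: 15.8088 18.6620 8.4560 -1.6213 0.3960
step 21 , q: -0.3082 -1.2165 -0.1669 -1.4443 0.6828 , qdot: 2.0237 -4.6728 -1.0065 -3.3742 1.1289 , ee: -0.6537 0.2056 0.4475 , effort: 15.8691 19.0893 8.5718 -1.6867 0.3980
step 22 , q: -0.2886 -1.2628 -0.1767 -1.4773 0.6939 , qdot: 1.8905 -4.6007 -0.9477 -3.2239 1.0995 , ee: -0.6403 0.2132 0.4342 , effort: 15.9464 19.4755 8.6691 -1.7685 0.4059
step 23 , q: -0.2704 -1.3084 -0.1860 -1.5088 0.7048 , qdot: 1.7580 -4.5307 -0.8872 -3.0766 1.0715 , ee: -0.6271 0.2205 0.4208 , effort: 16.0328 19.8219 8.7503 -1.8676 0.4195
step 24 , q: -0.2534 -1.3534 -0.1946 -1.5389 0.7154 , qdot: 1.6260 -4.4623 -0.8252 -2.9323 1.0442 , ee: -0.6141 0.2276 0.4074 , effort: 16.1213 20.1298 8.8176 -1.9843 0.4383
step 25 , q: -0.2378 -1.3976 -0.2026 -1.5675 0.7257 , qdot: 1.4948 -4.3952 -0.7622 -2.7914 1.0173 , ee: -0.6014 0.2345 0.3939 , effort: 16.2059 20.3997 8.8726 -2.1182 0.4621
step 26 , q: -0.2235 -1.4412 -0.2099 -1.5947 0.7357 , qdot: 1.3643 -4.3288 -0.6985 -2.6539 0.9905 , ee: -0.5889 0.2412 0.3805 , effort: 16.2817 20.6324 8.9166 -2.2686 0.4905
step 27 , q: -0.2106 -1.4842 -0.2166 -1.6206 0.7455 , qdot: 1.2346 -4.2627 -0.6342 -2.5199 0.9634 , ee: -0.5767 0.2477 0.3671 , effort: 16.3442 20.8280 8.9507 -2.4344 0.5229
step 28 , q: -0.1989 -1.5264 -0.2227 -1.6452 0.7550 , qdot: 1.1059 -4.1967 -0.5698 -2.3894 0.9358 , ee: -0.5648 0.2540 0.3537 , effort: 16.3901 20.9869 8.9756 -2.6145 0.5591
step 29 , q: -0.1884 -1.5680 -0.2281 -1.6685 0.7642 , qdot: 0.9782 -4.1302 -0.5054 -2.2624 0.9073 , ee: -0.5531 0.2601 0.3403 , effort: 16.4164 21.1093 8.9922 -2.8072 0.5986
step 30 , q: -0.1793 -1.6090 -0.2329 -1.6905 0.7732 , qdot: 0.8517 -4.0632 -0.4413 -2.1390 0.8778 , ee: -0.5416 0.2659 0.3269 , effort: 16.4208 21.1956 9.0010 -3.0111 0.6411
step 31 , q: -0.1714 -1.6493 -0.2371 -1.7113 0.7818 , qdot: 0.7267 -3.9953 -0.3778 -2.0191 0.8471 , ee: -0.5304 0.2716 0.3136 , effort: 16.4016 21.2461 9.0026 -3.2243 0.6860
step 32 , q: -0.1648 -1.6888 -0.2406 -1.7310 0.7901 , qdot: 0.6034 -3.9263 -0.3153 -1.9027 0.8150 , ee: -0.5194 0.2771 0.3003


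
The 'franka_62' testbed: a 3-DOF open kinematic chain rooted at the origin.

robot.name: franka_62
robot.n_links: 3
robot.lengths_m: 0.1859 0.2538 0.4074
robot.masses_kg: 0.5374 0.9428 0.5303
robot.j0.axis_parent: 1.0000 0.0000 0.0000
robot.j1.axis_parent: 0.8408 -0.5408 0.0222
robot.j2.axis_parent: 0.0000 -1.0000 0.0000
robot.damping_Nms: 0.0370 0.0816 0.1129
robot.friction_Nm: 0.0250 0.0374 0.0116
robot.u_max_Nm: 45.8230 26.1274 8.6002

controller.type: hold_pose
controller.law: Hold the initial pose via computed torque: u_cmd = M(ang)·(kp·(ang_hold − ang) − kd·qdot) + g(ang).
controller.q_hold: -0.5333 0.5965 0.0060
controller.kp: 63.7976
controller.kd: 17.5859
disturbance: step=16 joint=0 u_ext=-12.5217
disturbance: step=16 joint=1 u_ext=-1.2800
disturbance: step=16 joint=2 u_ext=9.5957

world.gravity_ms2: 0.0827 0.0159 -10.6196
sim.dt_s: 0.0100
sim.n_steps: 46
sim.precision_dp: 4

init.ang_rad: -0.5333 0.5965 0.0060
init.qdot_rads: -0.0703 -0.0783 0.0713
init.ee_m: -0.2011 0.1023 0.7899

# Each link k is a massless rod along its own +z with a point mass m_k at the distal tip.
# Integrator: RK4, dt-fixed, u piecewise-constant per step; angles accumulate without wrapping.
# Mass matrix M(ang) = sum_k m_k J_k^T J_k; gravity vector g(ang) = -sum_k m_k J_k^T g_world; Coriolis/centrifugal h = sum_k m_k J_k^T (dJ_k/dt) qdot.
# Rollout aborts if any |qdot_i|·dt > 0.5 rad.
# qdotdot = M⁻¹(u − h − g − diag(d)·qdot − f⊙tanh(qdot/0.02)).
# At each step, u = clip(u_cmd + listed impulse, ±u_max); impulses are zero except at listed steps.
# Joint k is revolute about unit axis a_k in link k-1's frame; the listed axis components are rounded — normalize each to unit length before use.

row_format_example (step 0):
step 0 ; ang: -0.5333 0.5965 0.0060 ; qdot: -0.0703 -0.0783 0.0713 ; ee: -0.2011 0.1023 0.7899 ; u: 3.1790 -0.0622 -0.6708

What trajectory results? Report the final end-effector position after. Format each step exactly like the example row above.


step 1 ; ang: -0.5340 0.5959 0.0066 ; qdot: -0.0651 -0.0520 0.0465 ; ee: -0.2011 0.1032 0.7898 ; u: 3.0317 -0.1631 -0.6692
step 2 ; ang: -0.5346 0.5954 0.0070 ; qdot: -0.0595 -0.0315 0.0273 ; ee: -0.2011 0.1039 0.7898 ; u: 2.9037 -0.2504 -0.6681
step 3 ; ang: -0.5352 0.5952 0.0072 ; qdot: -0.0526 -0.0173 0.0141 ; ee: -0.2011 0.1045 0.7897 ; u: 2.7924 -0.3253 -0.6679
step 4 ; ang: -0.5356 0.5951 0.0073 ; qdot: -0.0439 -0.0098 0.0071 ; ee: -0.2011 0.1049 0.7896 ; u: 2.6958 -0.3887 -0.6684
step 5 ; ang: -0.5360 0.5950 0.0073 ; qdot: -0.0346 -0.0065 0.0041 ; ee: -0.2011 0.1053 0.7896 ; u: 2.6119 -0.4425 -0.6694
step 6 ; ang: -0.5363 0.5949 0.0073 ; qdot: -0.0260 -0.0050 0.0027 ; ee: -0.2011 0.1055 0.7896 ; u: 2.5394 -0.4885 -0.6705
step 7 ; ang: -0.5366 0.5949 0.0074 ; qdot: -0.0185 -0.0040 0.0019 ; ee: -0.2011 0.1057 0.7895 ; u: 2.4769 -0.5281 -0.6715
step 8 ; ang: -0.5367 0.5948 0.0074 ; qdot: -0.0124 -0.0031 0.0011 ; ee: -0.2011 0.1059 0.7895 ; u: 2.4233 -0.5622 -0.6726
step 9 ; ang: -0.5368 0.5948 0.0074 ; qdot: -0.0075 -0.0021 0.0004 ; ee: -0.2011 0.1060 0.7895 ; u: 2.3776 -0.5915 -0.6736
step 10 ; ang: -0.5369 0.5948 0.0074 ; qdot: -0.0035 -0.0010 -0.0003 ; ee: -0.2011 0.1060 0.7895 ; u: 2.3389 -0.6166 -0.6745
step 11 ; ang: -0.5369 0.5948 0.0074 ; qdot: -0.0004 -0.0000 -0.0008 ; ee: -0.2011 0.1060 0.7895 ; u: 2.3060 -0.6379 -0.6754
step 12 ; ang: -0.5369 0.5948 0.0074 ; qdot: 0.0021 0.0008 -0.0013 ; ee: -0.2011 0.1060 0.7895 ; u: 2.2782 -0.6562 -0.6762
step 13 ; ang: -0.5369 0.5948 0.0074 ; qdot: 0.0041 0.0015 -0.0016 ; ee: -0.2011 0.1060 0.7895 ; u: 2.2545 -0.6717 -0.6770
step 14 ; ang: -0.5368 0.5948 0.0073 ; qdot: 0.0057 0.0021 -0.0019 ; ee: -0.2011 0.1060 0.7895 ; u: 2.2344 -0.6850 -0.6777
step 15 ; ang: -0.5367 0.5949 0.0073 ; qdot: 0.0069 0.0025 -0.0020 ; ee: -0.2011 0.1059 0.7895 ; u: 2.2173 -0.6963 -0.6783
step 16 ; ang: -0.5367 0.5949 0.0073 ; qdot: 0.0079 0.0029 -0.0021 ; ee: -0.2011 0.1058 0.7895 ; u: -10.3190 -1.9859 8.6002
step 17 ; ang: -0.5369 0.5933 0.0140 ; qdot: -0.0565 -0.3195 1.3333 ; ee: -0.2032 0.1067 0.7888 ; u: 4.4387 -0.4899 -2.3389
step 18 ; ang: -0.5375 0.5906 0.0259 ; qdot: -0.0707 -0.2165 1.0421 ; ee: -0.2070 0.1083 0.7875 ; u: 4.1212 -0.5331 -2.1016
step 19 ; ang: -0.5383 0.5888 0.0351 ; qdot: -0.0774 -0.1378 0.8039 ; ee: -0.2100 0.1095 0.7863 ; u: 3.8452 -0.5700 -1.8996
step 20 ; ang: -0.5391 0.5878 0.0422 ; qdot: -0.0786 -0.0784 0.6097 ; ee: -0.2124 0.1105 0.7854 ; u: 3.6055 -0.6018 -1.7275
step 21 ; ang: -0.5398 0.5872 0.0474 ; qdot: -0.0756 -0.0344 0.4517 ; ee: -0.2143 0.1112 0.7846 ; u: 3.3972 -0.6292 -1.5807
step 22 ; ang: -0.5406 0.5870 0.0513 ; qdot: -0.0678 -0.0058 0.3264 ; ee: -0.2157 0.1117 0.7840 ; u: 3.2163 -0.6508 -1.4553
step 23 ; ang: -0.5412 0.5870 0.0541 ; qdot: -0.0536 0.0059 0.2317 ; ee: -0.2168 0.1121 0.7835 ; u: 3.0594 -0.6648 -1.3482
step 24 ; ang: -0.5416 0.5871 0.0561 ; qdot: -0.0376 0.0094 0.1579 ; ee: -0.2175 0.1123 0.7832 ; u: 2.9233 -0.6747 -1.2564
step 25 ; ang: -0.5419 0.5872 0.0573 ; qdot: -0.0229 0.0100 0.0984 ; ee: -0.2181 0.1124 0.7830 ; u: 2.8056 -0.6829 -1.1778
step 26 ; ang: -0.5421 0.5873 0.0581 ; qdot: -0.0104 0.0100 0.0496 ; ee: -0.2184 0.1125 0.7829 ; u: 2.7046 -0.6900 -1.1104
step 27 ; ang: -0.5422 0.5874 0.0584 ; qdot: -0.0004 0.0102 0.0093 ; ee: -0.2185 0.1124 0.7828 ; u: 2.6190 -0.6962 -1.0529
step 28 ; ang: -0.5421 0.5875 0.0583 ; qdot: 0.0086 0.0087 -0.0208 ; ee: -0.2185 0.1123 0.7828 ; u: 2.5468 -0.7017 -1.0058
step 29 ; ang: -0.5420 0.5876 0.0580 ; qdot: 0.0159 0.0073 -0.0443 ; ee: -0.2184 0.1122 0.7829 ; u: 2.4859 -0.7070 -0.9667
step 30 ; ang: -0.5418 0.5876 0.0574 ; qdot: 0.0213 0.0067 -0.0636 ; ee: -0.2182 0.1121 0.7829 ; u: 2.4340 -0.7119 -0.9332
step 31 ; ang: -0.5416 0.5877 0.0567 ; qdot: 0.0255 0.0064 -0.0791 ; ee: -0.2180 0.1119 0.7831 ; u: 2.3896 -0.7163 -0.9044
step 32 ; ang: -0.5413 0.5878 0.0559 ; qdot: 0.0288 0.0061 -0.0913 ; ee: -0.2177 0.1116 0.7832 ; u: 2.3514 -0.7203 -0.8796
step 33 ; ang: -0.5410 0.5878 0.0549 ; qdot: 0.0313 0.0058 -0.1007 ; ee: -0.2173 0.1114 0.7834 ; u: 2.3185 -0.7237 -0.8583
step 34 ; ang: -0.5407 0.5879 0.0539 ; qdot: 0.0331 0.0056 -0.1078 ; ee: -0.2169 0.1112 0.7836 ; u: 2.2902 -0.7269 -0.8399
step 35 ; ang: -0.5403 0.5879 0.0528 ; qdot: 0.0344 0.0054 -0.1129 ; ee: -0.2165 0.1109 0.7837 ; u: 2.2659 -0.7296 -0.8239
step 36 ; ang: -0.5400 0.5880 0.0516 ; qdot: 0.0352 0.0052 -0.1163 ; ee: -0.2161 0.1107 0.7839 ; u: 2.2449 -0.7321 -0.8101
step 37 ; ang: -0.5396 0.5880 0.0505 ; qdot: 0.0357 0.0050 -0.1185 ; ee: -0.2157 0.1104 0.7841 ; u: 2.2268 -0.7344 -0.7982
step 38 ; ang: -0.5393 0.5881 0.0493 ; qdot: 0.0358 0.0049 -0.1195 ; ee: -0.2152 0.1101 0.7843 ; u: 2.2113 -0.7363 -0.7879
step 39 ; ang: -0.5389 0.5881 0.0481 ; qdot: 0.0356 0.0048 -0.1196 ; ee: -0.2148 0.1099 0.7845 ; u: 2.1980 -0.7381 -0.7788
step 40 ; ang: -0.5386 0.5882 0.0469 ; qdot: 0.0352 0.0048 -0.1190 ; ee: -0.2144 0.1096 0.7847 ; u: 2.1865 -0.7396 -0.7710
step 41 ; ang: -0.5382 0.5882 0.0457 ; qdot: 0.0346 0.0047 -0.1177 ; ee: -0.2139 0.1094 0.7849 ; u: 2.1767 -0.7410 -0.7642
step 42 ; ang: -0.5379 0.5883 0.0445 ; qdot: 0.0339 0.0047 -0.1160 ; ee: -0.2135 0.1091 0.7851 ; u: 2.1682 -0.7422 -0.7582
step 43 ; ang: -0.5375 0.5883 0.0434 ; qdot: 0.0331 0.0047 -0.1139 ; ee: -0.2131 0.1089 0.7853 ; u: 2.1610 -0.7432 -0.7529
step 44 ; ang: -0.5372 0.5884 0.0423 ; qdot: 0.0322 0.0047 -0.1115 ; ee: -0.2126 0.1086 0.7855 ; u: 2.1548 -0.7442 -0.7483
step 45 ; ang: -0.5369 0.5884 0.0411 ; qdot: 0.0312 0.0047 -0.1088 ; ee: -0.2122 0.1084 0.7857 ; u: 2.1496 -0.7450 -0.7443
step 46 ; ang: -0.5366 0.5885 0.0401 ; qdot: 0.0302 0.0047 -0.1060 ; ee: -0.2118 0.1082 0.7858
final ee position (m): -0.2118 0.1082 0.7858


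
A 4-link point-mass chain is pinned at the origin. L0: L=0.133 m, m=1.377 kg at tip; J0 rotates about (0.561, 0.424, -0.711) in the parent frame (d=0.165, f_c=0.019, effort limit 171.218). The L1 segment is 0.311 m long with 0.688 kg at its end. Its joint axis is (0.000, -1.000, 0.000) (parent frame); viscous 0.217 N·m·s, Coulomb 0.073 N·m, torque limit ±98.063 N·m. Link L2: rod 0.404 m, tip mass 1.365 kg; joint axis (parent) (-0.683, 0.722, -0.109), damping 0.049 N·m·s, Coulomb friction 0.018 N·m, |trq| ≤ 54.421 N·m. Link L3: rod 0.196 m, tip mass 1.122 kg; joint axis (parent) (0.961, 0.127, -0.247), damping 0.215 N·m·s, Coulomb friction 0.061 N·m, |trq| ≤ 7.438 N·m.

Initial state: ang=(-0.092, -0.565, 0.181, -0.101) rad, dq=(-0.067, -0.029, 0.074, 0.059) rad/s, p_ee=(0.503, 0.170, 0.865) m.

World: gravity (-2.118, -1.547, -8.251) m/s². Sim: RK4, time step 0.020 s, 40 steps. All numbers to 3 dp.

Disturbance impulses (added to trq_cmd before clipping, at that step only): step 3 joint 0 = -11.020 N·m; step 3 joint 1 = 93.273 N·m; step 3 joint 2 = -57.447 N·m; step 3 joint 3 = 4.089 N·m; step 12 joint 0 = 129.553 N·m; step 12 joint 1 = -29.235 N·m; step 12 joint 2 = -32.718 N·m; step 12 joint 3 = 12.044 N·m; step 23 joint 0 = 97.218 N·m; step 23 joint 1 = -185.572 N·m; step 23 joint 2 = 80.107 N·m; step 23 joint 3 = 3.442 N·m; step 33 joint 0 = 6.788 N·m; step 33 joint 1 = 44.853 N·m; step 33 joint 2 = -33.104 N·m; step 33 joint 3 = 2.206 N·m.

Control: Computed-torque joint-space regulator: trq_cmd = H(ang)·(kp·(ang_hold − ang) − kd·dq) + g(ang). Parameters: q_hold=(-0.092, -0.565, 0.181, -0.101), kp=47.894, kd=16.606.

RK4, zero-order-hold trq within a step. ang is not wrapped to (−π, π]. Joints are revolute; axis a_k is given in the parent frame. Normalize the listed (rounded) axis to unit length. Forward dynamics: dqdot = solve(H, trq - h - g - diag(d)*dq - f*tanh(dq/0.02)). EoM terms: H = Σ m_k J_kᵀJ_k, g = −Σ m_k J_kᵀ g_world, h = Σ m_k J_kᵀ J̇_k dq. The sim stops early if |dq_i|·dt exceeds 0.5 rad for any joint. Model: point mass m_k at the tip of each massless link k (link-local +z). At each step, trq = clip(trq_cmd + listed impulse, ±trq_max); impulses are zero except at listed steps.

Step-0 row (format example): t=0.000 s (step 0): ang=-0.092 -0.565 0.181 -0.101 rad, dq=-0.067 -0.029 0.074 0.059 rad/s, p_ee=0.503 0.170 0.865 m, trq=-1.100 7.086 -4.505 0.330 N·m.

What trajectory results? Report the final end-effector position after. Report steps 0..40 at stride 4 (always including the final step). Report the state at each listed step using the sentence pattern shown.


t=0.080 s (step 4): ang=-0.081 -0.535 0.213 -0.073 rad, dq=1.270 3.034 2.839 2.611 rad/s, p_ee=0.497 0.168 0.869 m, trq=1.254 -24.843 13.862 -1.191 N·m.
t=0.160 s (step 8): ang=-0.044 -0.445 0.280 -0.020 rad, dq=0.037 0.116 -0.069 -0.064 rad/s, p_ee=0.470 0.152 0.888 m, trq=-1.836 -2.203 1.225 -0.232 N·m.
t=0.240 s (step 12): ang=-0.047 -0.451 0.271 -0.022 rad, dq=-0.058 -0.156 -0.078 -0.018 rad/s, p_ee=0.471 0.152 0.888 m, trq=126.735 -25.398 -35.010 7.438 N·m.
t=0.320 s (step 16): ang=0.017 -0.472 0.213 -0.245 rad, dq=0.274 -0.183 -0.231 -0.486 rad/s, p_ee=0.487 0.116 0.882 m, trq=-19.999 9.577 1.134 -1.179 N·m.
t=0.400 s (step 20): ang=0.017 -0.486 0.207 -0.244 rad, dq=-0.152 -0.165 -0.014 0.150 rad/s, p_ee=0.495 0.113 0.877 m, trq=-7.694 7.054 -2.218 -0.065 N·m.
t=0.480 s (step 24): ang=0.067 -0.404 0.367 -0.186 rad, dq=5.676 8.441 14.561 4.188 rad/s, p_ee=0.510 0.121 0.857 m, trq=-37.782 42.729 -24.939 -0.540 N·m.
t=0.560 s (step 28): ang=0.224 -0.158 0.797 -0.112 rad, dq=0.155 0.405 0.898 0.022 rad/s, p_ee=0.537 0.121 0.776 m, trq=-13.078 16.051 -14.221 0.679 N·m.
t=0.640 s (step 32): ang=0.195 -0.187 0.764 -0.112 rad, dq=-0.656 -0.794 -1.192 0.009 rad/s, p_ee=0.534 0.134 0.783 m, trq=-5.058 7.230 -7.216 0.494 N·m.
t=0.720 s (step 36): ang=0.164 -0.214 0.664 -0.146 rad, dq=-0.462 -0.440 -1.312 -0.140 rad/s, p_ee=0.510 0.136 0.817 m, trq=-3.940 -3.203 0.905 -0.054 N·m.
t=0.800 s (step 40): ang=0.119 -0.267 0.563 -0.146 rad, dq=-0.592 -0.759 -1.174 0.016 rad/s, p_ee=0.497 0.141 0.841 m.
final p_ee position (m): 0.497 0.141 0.841


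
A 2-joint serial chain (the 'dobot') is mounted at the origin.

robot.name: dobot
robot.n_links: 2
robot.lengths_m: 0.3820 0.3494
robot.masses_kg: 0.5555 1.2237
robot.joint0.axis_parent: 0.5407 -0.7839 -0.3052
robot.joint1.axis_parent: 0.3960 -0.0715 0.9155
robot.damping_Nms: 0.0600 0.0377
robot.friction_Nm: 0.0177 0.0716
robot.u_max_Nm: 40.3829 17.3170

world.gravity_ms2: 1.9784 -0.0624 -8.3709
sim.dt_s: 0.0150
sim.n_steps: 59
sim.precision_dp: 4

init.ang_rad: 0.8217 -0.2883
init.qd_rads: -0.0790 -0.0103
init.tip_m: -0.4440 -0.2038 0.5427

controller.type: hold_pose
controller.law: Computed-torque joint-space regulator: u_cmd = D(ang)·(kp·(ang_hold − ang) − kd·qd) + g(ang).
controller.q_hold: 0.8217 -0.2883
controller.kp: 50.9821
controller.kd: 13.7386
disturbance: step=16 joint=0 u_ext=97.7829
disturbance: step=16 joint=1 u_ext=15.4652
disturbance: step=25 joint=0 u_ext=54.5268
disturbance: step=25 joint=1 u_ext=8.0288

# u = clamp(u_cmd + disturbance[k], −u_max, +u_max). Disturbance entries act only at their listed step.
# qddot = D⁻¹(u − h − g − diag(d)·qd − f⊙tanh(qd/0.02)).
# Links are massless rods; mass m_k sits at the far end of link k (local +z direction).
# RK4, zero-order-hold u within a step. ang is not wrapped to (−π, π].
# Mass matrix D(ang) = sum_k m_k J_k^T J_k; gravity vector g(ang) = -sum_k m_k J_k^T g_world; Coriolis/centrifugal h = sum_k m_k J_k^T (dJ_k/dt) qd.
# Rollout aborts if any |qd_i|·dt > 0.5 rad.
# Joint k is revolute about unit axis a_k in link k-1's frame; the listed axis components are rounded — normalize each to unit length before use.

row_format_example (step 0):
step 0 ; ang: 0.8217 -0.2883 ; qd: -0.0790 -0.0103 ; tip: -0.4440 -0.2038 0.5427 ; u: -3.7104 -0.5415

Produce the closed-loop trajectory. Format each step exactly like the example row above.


step 1 ; ang: 0.8206 -0.2882 ; qd: -0.0610 -0.0166 ; tip: -0.4434 -0.2036 0.5432 ; u: -3.8198 -0.5581
step 2 ; ang: 0.8198 -0.2882 ; qd: -0.0457 -0.0222 ; tip: -0.4430 -0.2035 0.5436 ; u: -3.9145 -0.5724
step 3 ; ang: 0.8191 -0.2883 ; qd: -0.0333 -0.0248 ; tip: -0.4427 -0.2034 0.5439 ; u: -3.9962 -0.5850
step 4 ; ang: 0.8186 -0.2883 ; qd: -0.0232 -0.0254 ; tip: -0.4425 -0.2033 0.5441 ; u: -4.0665 -0.5960
step 5 ; ang: 0.8183 -0.2884 ; qd: -0.0150 -0.0249 ; tip: -0.4423 -0.2032 0.5443 ; u: -4.1266 -0.6055
step 6 ; ang: 0.8181 -0.2884 ; qd: -0.0084 -0.0237 ; tip: -0.4422 -0.2032 0.5444 ; u: -4.1776 -0.6137
step 7 ; ang: 0.8179 -0.2884 ; qd: -0.0032 -0.0222 ; tip: -0.4421 -0.2032 0.5444 ; u: -4.2207 -0.6206
step 8 ; ang: 0.8179 -0.2884 ; qd: 0.0009 -0.0208 ; tip: -0.4421 -0.2032 0.5445 ; u: -4.2571 -0.6266
step 9 ; ang: 0.8179 -0.2884 ; qd: 0.0042 -0.0194 ; tip: -0.4421 -0.2032 0.5445 ; u: -4.2876 -0.6315
step 10 ; ang: 0.8179 -0.2883 ; qd: 0.0067 -0.0184 ; tip: -0.4421 -0.2032 0.5445 ; u: -4.3133 -0.6357
step 11 ; ang: 0.8179 -0.2883 ; qd: 0.0086 -0.0175 ; tip: -0.4421 -0.2032 0.5444 ; u: -4.3349 -0.6393
step 12 ; ang: 0.8180 -0.2882 ; qd: 0.0101 -0.0169 ; tip: -0.4422 -0.2032 0.5444 ; u: -4.3530 -0.6422
step 13 ; ang: 0.8181 -0.2882 ; qd: 0.0112 -0.0164 ; tip: -0.4422 -0.2032 0.5443 ; u: -4.3681 -0.6447
step 14 ; ang: 0.8183 -0.2881 ; qd: 0.0119 -0.0161 ; tip: -0.4423 -0.2033 0.5443 ; u: -4.3807 -0.6468
step 15 ; ang: 0.8184 -0.2880 ; qd: 0.0124 -0.0158 ; tip: -0.4424 -0.2033 0.5442 ; u: -4.3913 -0.6486
step 16 ; ang: 0.8185 -0.2880 ; qd: 0.0127 -0.0157 ; tip: -0.4424 -0.2033 0.5441 ; u: 40.3829 14.8152
step 17 ; ang: 0.8099 -0.1798 ; qd: -0.9535 13.4574 ; tip: -0.4449 -0.2126 0.5396 ; u: -13.9382 -3.9568
step 18 ; ang: 0.8012 -0.0171 ; qd: -0.3122 8.7016 ; tip: -0.4479 -0.2289 0.5310 ; u: -12.4678 -3.4807
step 19 ; ang: 0.7987 0.0912 ; qd: -0.0473 5.8816 ; tip: -0.4497 -0.2410 0.5239 ; u: -11.1545 -3.0097
step 20 ; ang: 0.7990 0.1645 ; qd: 0.0660 3.9629 ; tip: -0.4509 -0.2497 0.5184 ; u: -10.0279 -2.5923
step 21 ; ang: 0.8004 0.2133 ; qd: 0.1112 2.5637 ; tip: -0.4519 -0.2557 0.5142 ; u: -9.0874 -2.2378
step 22 ; ang: 0.8022 0.2437 ; qd: 0.1248 1.5062 ; tip: -0.4528 -0.2597 0.5111 ; u: -8.3154 -1.9420
step 23 ; ang: 0.8040 0.2601 ; qd: 0.1242 0.6930 ; tip: -0.4537 -0.2619 0.5090 ; u: -7.6865 -1.6976
step 24 ; ang: 0.8059 0.2658 ; qd: 0.1178 0.0634 ; tip: -0.4545 -0.2629 0.5077 ; u: -7.1755 -1.4964
step 25 ; ang: 0.8075 0.2636 ; qd: 0.1014 -0.3290 ; tip: -0.4553 -0.2628 0.5070 ; u: 40.3829 6.6728
step 26 ; ang: 0.8147 0.2786 ; qd: 0.8664 2.2968 ; tip: -0.4587 -0.2656 0.5023 ; u: -16.3880 -2.9014
step 27 ; ang: 0.8266 0.3053 ; qd: 0.7072 1.2697 ; tip: -0.4641 -0.2704 0.4945 ; u: -14.5276 -2.4783
step 28 ; ang: 0.8361 0.3184 ; qd: 0.5644 0.4759 ; tip: -0.4684 -0.2731 0.4887 ; u: -12.9627 -2.1401
step 29 ; ang: 0.8436 0.3209 ; qd: 0.4394 -0.1215 ; tip: -0.4719 -0.2743 0.4846 ; u: -11.6462 -1.8728
step 30 ; ang: 0.8494 0.3163 ; qd: 0.3264 -0.4938 ; tip: -0.4746 -0.2744 0.4819 ; u: -10.5339 -1.6801
step 31 ; ang: 0.8536 0.3067 ; qd: 0.2324 -0.7784 ; tip: -0.4766 -0.2738 0.4804 ; u: -9.5906 -1.5215
step 32 ; ang: 0.8565 0.2934 ; qd: 0.1549 -0.9920 ; tip: -0.4781 -0.2725 0.4799 ; u: -8.7888 -1.3900
step 33 ; ang: 0.8583 0.2774 ; qd: 0.0914 -1.1479 ; tip: -0.4790 -0.2708 0.4801 ; u: -8.1057 -1.2805
step 34 ; ang: 0.8593 0.2593 ; qd: 0.0396 -1.2566 ; tip: -0.4796 -0.2688 0.4809 ; u: -7.5223 -1.1887
step 35 ; ang: 0.8596 0.2399 ; qd: -0.0021 -1.3275 ; tip: -0.4798 -0.2665 0.4822 ; u: -7.0243 -1.1117
step 36 ; ang: 0.8593 0.2197 ; qd: -0.0351 -1.3688 ; tip: -0.4796 -0.2640 0.4839 ; u: -6.6021 -1.0468
step 37 ; ang: 0.8586 0.1990 ; qd: -0.0612 -1.3850 ; tip: -0.4793 -0.2615 0.4858 ; u: -6.2407 -0.9920
step 38 ; ang: 0.8575 0.1783 ; qd: -0.0819 -1.3806 ; tip: -0.4786 -0.2589 0.4880 ; u: -5.9300 -0.9458
step 39 ; ang: 0.8562 0.1577 ; qd: -0.0981 -1.3597 ; tip: -0.4778 -0.2564 0.4902 ; u: -5.6627 -0.9067
step 40 ; ang: 0.8546 0.1376 ; qd: -0.1106 -1.3259 ; tip: -0.4769 -0.2538 0.4926 ; u: -5.4329 -0.8737
step 41 ; ang: 0.8529 0.1180 ; qd: -0.1200 -1.2823 ; tip: -0.4758 -0.2514 0.4950 ; u: -5.2355 -0.8459
step 42 ; ang: 0.8510 0.0992 ; qd: -0.1269 -1.2314 ; tip: -0.4747 -0.2490 0.4974 ; u: -5.0661 -0.8224
step 43 ; ang: 0.8491 0.0811 ; qd: -0.1316 -1.1752 ; tip: -0.4734 -0.2466 0.4998 ; u: -4.9213 -0.8027
step 44 ; ang: 0.8471 0.0639 ; qd: -0.1346 -1.1156 ; tip: -0.4721 -0.2444 0.5022 ; u: -4.7978 -0.7861
step 45 ; ang: 0.8451 0.0477 ; qd: -0.1360 -1.0541 ; tip: -0.4708 -0.2423 0.5045 ; u: -4.6930 -0.7724
step 46 ; ang: 0.8430 0.0323 ; qd: -0.1362 -0.9919 ; tip: -0.4694 -0.2403 0.5068 ; u: -4.6046 -0.7609
step 47 ; ang: 0.8410 0.0179 ; qd: -0.1353 -0.9299 ; tip: -0.4681 -0.2384 0.5089 ; u: -4.5304 -0.7515
step 48 ; ang: 0.8390 0.0044 ; qd: -0.1335 -0.8691 ; tip: -0.4667 -0.2366 0.5110 ; u: -4.4686 -0.7438
step 49 ; ang: 0.8370 -0.0082 ; qd: -0.1309 -0.8099 ; tip: -0.4654 -0.2350 0.5130 ; u: -4.4178 -0.7376
step 50 ; ang: 0.8351 -0.0199 ; qd: -0.1278 -0.7528 ; tip: -0.4641 -0.2334 0.5149 ; u: -4.3763 -0.7326
step 51 ; ang: 0.8332 -0.0308 ; qd: -0.1241 -0.6983 ; tip: -0.4628 -0.2320 0.5167 ; u: -4.3431 -0.7287
step 52 ; ang: 0.8313 -0.0409 ; qd: -0.1200 -0.6464 ; tip: -0.4616 -0.2306 0.5183 ; u: -4.3170 -0.7258
step 53 ; ang: 0.8296 -0.0502 ; qd: -0.1156 -0.5975 ; tip: -0.4604 -0.2293 0.5199 ; u: -4.2969 -0.7236
step 54 ; ang: 0.8279 -0.0588 ; qd: -0.1110 -0.5515 ; tip: -0.4592 -0.2281 0.5215 ; u: -4.2821 -0.7220
step 55 ; ang: 0.8262 -0.0667 ; qd: -0.1062 -0.5084 ; tip: -0.4581 -0.2270 0.5229 ; u: -4.2717 -0.7211
step 56 ; ang: 0.8247 -0.0741 ; qd: -0.1013 -0.4682 ; tip: -0.4571 -0.2260 0.5242 ; u: -4.2651 -0.7206
step 57 ; ang: 0.8232 -0.0808 ; qd: -0.0963 -0.4308 ; tip: -0.4561 -0.2251 0.5255 ; u: -4.2616 -0.7205
step 58 ; ang: 0.8218 -0.0870 ; qd: -0.0913 -0.3962 ; tip: -0.4552 -0.2242 0.5266 ; u: -4.2608 -0.7207
step 59 ; ang: 0.8205 -0.0927 ; qd: -0.0863 -0.3641 ; tip: -0.4543 -0.2234 0.5277
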